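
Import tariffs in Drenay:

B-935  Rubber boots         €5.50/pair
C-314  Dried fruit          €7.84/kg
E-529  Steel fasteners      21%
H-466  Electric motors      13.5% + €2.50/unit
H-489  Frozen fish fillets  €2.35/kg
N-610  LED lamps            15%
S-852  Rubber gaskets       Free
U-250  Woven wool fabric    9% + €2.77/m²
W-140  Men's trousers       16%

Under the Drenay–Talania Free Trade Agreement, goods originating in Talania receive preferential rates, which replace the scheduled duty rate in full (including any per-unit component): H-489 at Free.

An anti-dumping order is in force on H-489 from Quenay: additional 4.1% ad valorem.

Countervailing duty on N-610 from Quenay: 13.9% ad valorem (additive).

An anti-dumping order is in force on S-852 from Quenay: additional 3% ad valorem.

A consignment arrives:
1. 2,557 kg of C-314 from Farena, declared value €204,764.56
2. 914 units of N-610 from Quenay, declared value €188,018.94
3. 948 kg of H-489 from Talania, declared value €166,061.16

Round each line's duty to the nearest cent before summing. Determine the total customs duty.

€74,384.35

Line 1 (C-314, Farena, 2,557 kg, €204,764.56):
Base rate for C-314 is €7.84/kg.
Duty = 2,557 × €7.84 = €20,046.88.
Line 2 (N-610, Quenay, 914 units, €188,018.94):
Base rate for N-610 is 15%.
Additional duty on N-610 from Quenay: +13.9%. Applied ad valorem rate: 15% + 13.9% = 28.9%.
Duty = €188,018.94 × 28.9% = €54,337.47.
Line 3 (H-489, Talania, 948 kg, €166,061.16):
Base rate for H-489 is €2.35/kg.
Origin Talania qualifies under the Drenay–Talania agreement and H-489 is covered: preferential rate Free applies instead.
The additional-duty order on H-489 targets Quenay, not Talania; it does not apply.
Duty = €166,061.16 × 0% = €0.00.
Total = €20,046.88 + €54,337.47 + €0.00 = €74,384.35.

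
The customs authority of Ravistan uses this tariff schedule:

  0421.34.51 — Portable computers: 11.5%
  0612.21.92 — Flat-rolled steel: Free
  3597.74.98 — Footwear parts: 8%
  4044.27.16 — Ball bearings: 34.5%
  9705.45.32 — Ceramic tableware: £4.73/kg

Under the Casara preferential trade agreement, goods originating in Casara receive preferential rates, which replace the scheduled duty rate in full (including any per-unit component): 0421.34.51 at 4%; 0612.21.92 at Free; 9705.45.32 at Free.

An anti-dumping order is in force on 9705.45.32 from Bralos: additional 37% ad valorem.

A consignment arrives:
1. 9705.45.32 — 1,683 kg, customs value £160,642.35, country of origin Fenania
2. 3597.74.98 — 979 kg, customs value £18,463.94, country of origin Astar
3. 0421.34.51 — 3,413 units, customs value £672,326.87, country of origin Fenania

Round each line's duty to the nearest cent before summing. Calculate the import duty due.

£86,755.30

Line 1 (9705.45.32, Fenania, 1,683 kg, £160,642.35):
Base rate for 9705.45.32 is £4.73/kg.
9705.45.32 has an FTA preferential rate, but origin Fenania is not Casara; base rate stands.
The additional-duty order on 9705.45.32 targets Bralos, not Fenania; it does not apply.
Duty = 1,683 × £4.73 = £7,960.59.
Line 2 (3597.74.98, Astar, 979 kg, £18,463.94):
Base rate for 3597.74.98 is 8%.
Duty = £18,463.94 × 8% = £1,477.12.
Line 3 (0421.34.51, Fenania, 3,413 units, £672,326.87):
Base rate for 0421.34.51 is 11.5%.
0421.34.51 has an FTA preferential rate, but origin Fenania is not Casara; base rate stands.
Duty = £672,326.87 × 11.5% = £77,317.59.
Total = £7,960.59 + £1,477.12 + £77,317.59 = £86,755.30.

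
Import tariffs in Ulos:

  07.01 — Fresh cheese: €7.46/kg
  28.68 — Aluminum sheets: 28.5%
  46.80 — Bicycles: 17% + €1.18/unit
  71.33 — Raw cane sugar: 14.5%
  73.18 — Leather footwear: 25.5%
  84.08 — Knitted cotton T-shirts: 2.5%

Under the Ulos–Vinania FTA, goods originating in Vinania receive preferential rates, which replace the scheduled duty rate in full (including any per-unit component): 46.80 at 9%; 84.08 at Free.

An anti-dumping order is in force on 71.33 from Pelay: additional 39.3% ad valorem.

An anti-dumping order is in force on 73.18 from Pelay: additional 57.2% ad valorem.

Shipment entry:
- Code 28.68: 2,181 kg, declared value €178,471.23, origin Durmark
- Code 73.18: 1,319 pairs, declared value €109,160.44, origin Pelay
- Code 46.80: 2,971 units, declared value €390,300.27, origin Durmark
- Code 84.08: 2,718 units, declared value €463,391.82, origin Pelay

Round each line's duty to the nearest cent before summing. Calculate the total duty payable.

€222,581.61

Line 1 (28.68, Durmark, 2,181 kg, €178,471.23):
Base rate for 28.68 is 28.5%.
Duty = €178,471.23 × 28.5% = €50,864.30.
Line 2 (73.18, Pelay, 1,319 pairs, €109,160.44):
Base rate for 73.18 is 25.5%.
Additional duty on 73.18 from Pelay: +57.2%. Applied ad valorem rate: 25.5% + 57.2% = 82.7%.
Duty = €109,160.44 × 82.7% = €90,275.68.
Line 3 (46.80, Durmark, 2,971 units, €390,300.27):
Base rate for 46.80 is 17% + €1.18/unit.
46.80 has an FTA preferential rate, but origin Durmark is not Vinania; base rate stands.
Duty = €390,300.27 × 17% + 2,971 × €1.18 = €69,856.83.
Line 4 (84.08, Pelay, 2,718 units, €463,391.82):
Base rate for 84.08 is 2.5%.
84.08 has an FTA preferential rate, but origin Pelay is not Vinania; base rate stands.
Duty = €463,391.82 × 2.5% = €11,584.80.
Total = €50,864.30 + €90,275.68 + €69,856.83 + €11,584.80 = €222,581.61.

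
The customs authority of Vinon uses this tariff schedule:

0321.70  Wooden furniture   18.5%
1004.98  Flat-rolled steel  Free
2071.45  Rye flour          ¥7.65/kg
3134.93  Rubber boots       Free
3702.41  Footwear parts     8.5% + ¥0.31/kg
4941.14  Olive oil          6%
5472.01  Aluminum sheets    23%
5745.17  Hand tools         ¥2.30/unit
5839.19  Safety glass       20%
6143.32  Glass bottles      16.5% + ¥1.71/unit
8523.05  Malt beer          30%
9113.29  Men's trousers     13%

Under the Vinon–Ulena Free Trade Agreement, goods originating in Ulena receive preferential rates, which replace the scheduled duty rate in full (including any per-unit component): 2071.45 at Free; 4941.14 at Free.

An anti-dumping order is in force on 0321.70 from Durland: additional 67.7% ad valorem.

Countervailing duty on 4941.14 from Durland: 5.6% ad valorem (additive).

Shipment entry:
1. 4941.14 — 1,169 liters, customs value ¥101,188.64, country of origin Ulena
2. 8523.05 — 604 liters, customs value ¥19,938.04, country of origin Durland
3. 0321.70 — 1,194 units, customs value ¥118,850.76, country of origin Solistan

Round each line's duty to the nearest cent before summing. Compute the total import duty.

¥27,968.80

Line 1 (4941.14, Ulena, 1,169 liters, ¥101,188.64):
Base rate for 4941.14 is 6%.
Origin Ulena qualifies under the Vinon–Ulena agreement and 4941.14 is covered: preferential rate Free applies instead.
The additional-duty order on 4941.14 targets Durland, not Ulena; it does not apply.
Duty = ¥101,188.64 × 0% = ¥0.00.
Line 2 (8523.05, Durland, 604 liters, ¥19,938.04):
Base rate for 8523.05 is 30%.
Duty = ¥19,938.04 × 30% = ¥5,981.41.
Line 3 (0321.70, Solistan, 1,194 units, ¥118,850.76):
Base rate for 0321.70 is 18.5%.
The additional-duty order on 0321.70 targets Durland, not Solistan; it does not apply.
Duty = ¥118,850.76 × 18.5% = ¥21,987.39.
Total = ¥0.00 + ¥5,981.41 + ¥21,987.39 = ¥27,968.80.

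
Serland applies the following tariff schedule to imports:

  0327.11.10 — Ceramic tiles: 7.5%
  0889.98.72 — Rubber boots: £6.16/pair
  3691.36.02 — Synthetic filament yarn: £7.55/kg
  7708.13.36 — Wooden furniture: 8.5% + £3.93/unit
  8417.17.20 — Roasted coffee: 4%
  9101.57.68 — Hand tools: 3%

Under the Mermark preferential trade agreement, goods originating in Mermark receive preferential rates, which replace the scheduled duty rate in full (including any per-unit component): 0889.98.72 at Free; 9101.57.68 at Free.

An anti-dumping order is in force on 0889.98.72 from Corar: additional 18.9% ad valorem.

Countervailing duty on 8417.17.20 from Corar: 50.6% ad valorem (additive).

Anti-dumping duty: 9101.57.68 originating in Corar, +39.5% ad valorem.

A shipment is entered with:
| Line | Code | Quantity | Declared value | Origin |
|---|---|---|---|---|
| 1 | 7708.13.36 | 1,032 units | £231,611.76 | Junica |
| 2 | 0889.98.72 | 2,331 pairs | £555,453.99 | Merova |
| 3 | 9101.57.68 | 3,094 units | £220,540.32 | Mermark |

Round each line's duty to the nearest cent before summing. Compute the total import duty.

Line 1 (7708.13.36, Junica, 1,032 units, £231,611.76):
Base rate for 7708.13.36 is 8.5% + £3.93/unit.
Duty = £231,611.76 × 8.5% + 1,032 × £3.93 = £23,742.76.
Line 2 (0889.98.72, Merova, 2,331 pairs, £555,453.99):
Base rate for 0889.98.72 is £6.16/pair.
0889.98.72 has an FTA preferential rate, but origin Merova is not Mermark; base rate stands.
The additional-duty order on 0889.98.72 targets Corar, not Merova; it does not apply.
Duty = 2,331 × £6.16 = £14,358.96.
Line 3 (9101.57.68, Mermark, 3,094 units, £220,540.32):
Base rate for 9101.57.68 is 3%.
Origin Mermark qualifies under the Serland–Mermark agreement and 9101.57.68 is covered: preferential rate Free applies instead.
The additional-duty order on 9101.57.68 targets Corar, not Mermark; it does not apply.
Duty = £220,540.32 × 0% = £0.00.
Total = £23,742.76 + £14,358.96 + £0.00 = £38,101.72.

£38,101.72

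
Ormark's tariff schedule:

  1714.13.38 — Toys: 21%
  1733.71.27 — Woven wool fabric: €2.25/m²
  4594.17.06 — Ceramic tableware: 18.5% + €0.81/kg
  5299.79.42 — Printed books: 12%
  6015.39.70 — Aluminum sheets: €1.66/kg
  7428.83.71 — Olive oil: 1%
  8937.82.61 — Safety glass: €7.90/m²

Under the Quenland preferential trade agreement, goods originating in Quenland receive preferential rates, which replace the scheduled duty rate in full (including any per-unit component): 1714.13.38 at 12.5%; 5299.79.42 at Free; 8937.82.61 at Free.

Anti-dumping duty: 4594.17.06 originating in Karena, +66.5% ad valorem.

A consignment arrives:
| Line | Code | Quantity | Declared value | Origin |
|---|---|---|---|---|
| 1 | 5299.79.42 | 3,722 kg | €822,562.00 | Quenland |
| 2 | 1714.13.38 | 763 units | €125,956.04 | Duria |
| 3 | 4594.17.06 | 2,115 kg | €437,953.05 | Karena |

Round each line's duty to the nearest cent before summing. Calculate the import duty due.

€400,424.01

Line 1 (5299.79.42, Quenland, 3,722 kg, €822,562.00):
Base rate for 5299.79.42 is 12%.
Origin Quenland qualifies under the Ormark–Quenland agreement and 5299.79.42 is covered: preferential rate Free applies instead.
Duty = €822,562.00 × 0% = €0.00.
Line 2 (1714.13.38, Duria, 763 units, €125,956.04):
Base rate for 1714.13.38 is 21%.
1714.13.38 has an FTA preferential rate, but origin Duria is not Quenland; base rate stands.
Duty = €125,956.04 × 21% = €26,450.77.
Line 3 (4594.17.06, Karena, 2,115 kg, €437,953.05):
Base rate for 4594.17.06 is 18.5% + €0.81/kg.
Additional duty on 4594.17.06 from Karena: +66.5%. Applied ad valorem rate: 18.5% + 66.5% = 85%.
Duty = €437,953.05 × 85% + 2,115 × €0.81 = €373,973.24.
Total = €0.00 + €26,450.77 + €373,973.24 = €400,424.01.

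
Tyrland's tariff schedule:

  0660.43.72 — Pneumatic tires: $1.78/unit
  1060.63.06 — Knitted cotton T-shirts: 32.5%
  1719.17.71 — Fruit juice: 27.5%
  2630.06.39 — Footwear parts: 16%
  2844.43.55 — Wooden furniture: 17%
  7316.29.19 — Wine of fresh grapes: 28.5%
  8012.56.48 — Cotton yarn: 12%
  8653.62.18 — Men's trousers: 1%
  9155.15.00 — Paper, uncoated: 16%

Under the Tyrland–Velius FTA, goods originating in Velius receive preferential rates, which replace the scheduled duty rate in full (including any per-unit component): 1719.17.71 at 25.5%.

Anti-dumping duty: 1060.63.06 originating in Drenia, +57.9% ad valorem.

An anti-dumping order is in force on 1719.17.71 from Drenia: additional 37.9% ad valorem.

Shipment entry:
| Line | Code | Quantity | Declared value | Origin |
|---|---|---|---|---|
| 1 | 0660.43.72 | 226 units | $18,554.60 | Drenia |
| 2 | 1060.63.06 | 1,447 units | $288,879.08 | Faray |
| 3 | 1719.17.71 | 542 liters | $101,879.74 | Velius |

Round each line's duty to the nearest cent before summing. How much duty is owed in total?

$120,267.31

Line 1 (0660.43.72, Drenia, 226 units, $18,554.60):
Base rate for 0660.43.72 is $1.78/unit.
Duty = 226 × $1.78 = $402.28.
Line 2 (1060.63.06, Faray, 1,447 units, $288,879.08):
Base rate for 1060.63.06 is 32.5%.
The additional-duty order on 1060.63.06 targets Drenia, not Faray; it does not apply.
Duty = $288,879.08 × 32.5% = $93,885.70.
Line 3 (1719.17.71, Velius, 542 liters, $101,879.74):
Base rate for 1719.17.71 is 27.5%.
Origin Velius qualifies under the Tyrland–Velius agreement and 1719.17.71 is covered: preferential rate 25.5% applies instead.
The additional-duty order on 1719.17.71 targets Drenia, not Velius; it does not apply.
Duty = $101,879.74 × 25.5% = $25,979.33.
Total = $402.28 + $93,885.70 + $25,979.33 = $120,267.31.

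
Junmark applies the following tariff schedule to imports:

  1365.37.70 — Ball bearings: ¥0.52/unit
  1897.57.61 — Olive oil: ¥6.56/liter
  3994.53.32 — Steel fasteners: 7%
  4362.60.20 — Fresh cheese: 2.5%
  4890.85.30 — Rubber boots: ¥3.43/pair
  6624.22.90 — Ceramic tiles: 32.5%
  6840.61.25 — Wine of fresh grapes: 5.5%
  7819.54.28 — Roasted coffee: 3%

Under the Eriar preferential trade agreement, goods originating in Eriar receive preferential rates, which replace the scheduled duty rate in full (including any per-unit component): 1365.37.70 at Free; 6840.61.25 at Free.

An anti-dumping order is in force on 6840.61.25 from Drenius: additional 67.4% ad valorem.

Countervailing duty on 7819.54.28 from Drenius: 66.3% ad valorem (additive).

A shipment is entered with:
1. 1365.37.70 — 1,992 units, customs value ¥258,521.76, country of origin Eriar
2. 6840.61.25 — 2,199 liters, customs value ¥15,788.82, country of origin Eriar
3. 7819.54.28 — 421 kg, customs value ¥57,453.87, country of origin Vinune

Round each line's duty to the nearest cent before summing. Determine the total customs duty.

Line 1 (1365.37.70, Eriar, 1,992 units, ¥258,521.76):
Base rate for 1365.37.70 is ¥0.52/unit.
Origin Eriar qualifies under the Junmark–Eriar agreement and 1365.37.70 is covered: preferential rate Free applies instead.
Duty = ¥258,521.76 × 0% = ¥0.00.
Line 2 (6840.61.25, Eriar, 2,199 liters, ¥15,788.82):
Base rate for 6840.61.25 is 5.5%.
Origin Eriar qualifies under the Junmark–Eriar agreement and 6840.61.25 is covered: preferential rate Free applies instead.
The additional-duty order on 6840.61.25 targets Drenius, not Eriar; it does not apply.
Duty = ¥15,788.82 × 0% = ¥0.00.
Line 3 (7819.54.28, Vinune, 421 kg, ¥57,453.87):
Base rate for 7819.54.28 is 3%.
The additional-duty order on 7819.54.28 targets Drenius, not Vinune; it does not apply.
Duty = ¥57,453.87 × 3% = ¥1,723.62.
Total = ¥0.00 + ¥0.00 + ¥1,723.62 = ¥1,723.62.

¥1,723.62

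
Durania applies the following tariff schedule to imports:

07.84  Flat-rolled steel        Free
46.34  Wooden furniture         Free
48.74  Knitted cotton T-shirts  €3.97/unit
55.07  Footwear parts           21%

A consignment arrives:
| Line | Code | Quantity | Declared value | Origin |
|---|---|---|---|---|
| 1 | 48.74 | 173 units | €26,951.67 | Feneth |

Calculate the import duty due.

€686.81

Line 1 (48.74, Feneth, 173 units, €26,951.67):
Base rate for 48.74 is €3.97/unit.
Duty = 173 × €3.97 = €686.81.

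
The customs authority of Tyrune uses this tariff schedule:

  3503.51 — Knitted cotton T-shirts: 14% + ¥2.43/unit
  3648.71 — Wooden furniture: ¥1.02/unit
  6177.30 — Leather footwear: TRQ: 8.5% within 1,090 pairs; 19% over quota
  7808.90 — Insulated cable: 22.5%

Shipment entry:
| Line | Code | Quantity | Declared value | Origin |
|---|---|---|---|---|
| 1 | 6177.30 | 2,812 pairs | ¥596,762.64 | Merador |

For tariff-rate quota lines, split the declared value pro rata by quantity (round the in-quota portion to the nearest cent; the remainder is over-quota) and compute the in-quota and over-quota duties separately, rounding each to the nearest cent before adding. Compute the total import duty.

Line 1 (6177.30, Merador, 2,812 pairs, ¥596,762.64):
Code 6177.30 is under a tariff-rate quota (threshold 1,090 pairs). In-quota: 1,090 pairs at 8.5%; over-quota: 1,722 pairs at 19%.
Pro-rata value split: in-quota = ¥596,762.64 × 1,090/2,812 = ¥231,319.80; over-quota = ¥596,762.64 − ¥231,319.80 = ¥365,442.84.
In-quota duty = ¥231,319.80 × 8.5% = ¥19,662.18. Over-quota duty = ¥365,442.84 × 19% = ¥69,434.14.
Line duty = ¥19,662.18 + ¥69,434.14 = ¥89,096.32.

¥89,096.32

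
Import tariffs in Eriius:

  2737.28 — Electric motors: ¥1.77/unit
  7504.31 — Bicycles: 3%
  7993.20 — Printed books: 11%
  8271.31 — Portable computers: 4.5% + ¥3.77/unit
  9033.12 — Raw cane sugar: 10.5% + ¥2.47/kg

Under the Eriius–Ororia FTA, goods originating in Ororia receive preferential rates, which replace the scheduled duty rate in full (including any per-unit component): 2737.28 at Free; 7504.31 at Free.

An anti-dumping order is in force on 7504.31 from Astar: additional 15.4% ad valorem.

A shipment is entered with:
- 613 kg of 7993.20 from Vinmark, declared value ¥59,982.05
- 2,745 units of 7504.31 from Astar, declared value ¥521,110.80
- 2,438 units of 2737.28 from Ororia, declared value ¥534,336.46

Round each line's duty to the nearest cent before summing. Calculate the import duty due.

Line 1 (7993.20, Vinmark, 613 kg, ¥59,982.05):
Base rate for 7993.20 is 11%.
Duty = ¥59,982.05 × 11% = ¥6,598.03.
Line 2 (7504.31, Astar, 2,745 units, ¥521,110.80):
Base rate for 7504.31 is 3%.
7504.31 has an FTA preferential rate, but origin Astar is not Ororia; base rate stands.
Additional duty on 7504.31 from Astar: +15.4%. Applied ad valorem rate: 3% + 15.4% = 18.4%.
Duty = ¥521,110.80 × 18.4% = ¥95,884.39.
Line 3 (2737.28, Ororia, 2,438 units, ¥534,336.46):
Base rate for 2737.28 is ¥1.77/unit.
Origin Ororia qualifies under the Eriius–Ororia agreement and 2737.28 is covered: preferential rate Free applies instead.
Duty = ¥534,336.46 × 0% = ¥0.00.
Total = ¥6,598.03 + ¥95,884.39 + ¥0.00 = ¥102,482.42.

¥102,482.42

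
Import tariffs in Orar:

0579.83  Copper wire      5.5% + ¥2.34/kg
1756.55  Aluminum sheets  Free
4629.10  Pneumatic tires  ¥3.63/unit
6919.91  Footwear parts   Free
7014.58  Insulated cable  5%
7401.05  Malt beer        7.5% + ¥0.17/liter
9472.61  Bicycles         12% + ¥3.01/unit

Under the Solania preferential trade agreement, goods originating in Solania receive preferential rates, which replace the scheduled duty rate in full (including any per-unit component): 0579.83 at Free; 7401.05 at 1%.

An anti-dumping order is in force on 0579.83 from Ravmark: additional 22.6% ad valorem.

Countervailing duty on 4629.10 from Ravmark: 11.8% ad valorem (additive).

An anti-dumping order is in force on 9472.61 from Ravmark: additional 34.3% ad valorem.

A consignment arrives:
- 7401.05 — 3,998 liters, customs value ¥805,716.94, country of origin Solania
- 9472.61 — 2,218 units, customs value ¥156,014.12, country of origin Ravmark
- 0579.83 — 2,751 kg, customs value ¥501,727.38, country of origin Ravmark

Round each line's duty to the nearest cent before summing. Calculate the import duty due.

Line 1 (7401.05, Solania, 3,998 liters, ¥805,716.94):
Base rate for 7401.05 is 7.5% + ¥0.17/liter.
Origin Solania qualifies under the Orar–Solania agreement and 7401.05 is covered: preferential rate 1% applies instead.
Duty = ¥805,716.94 × 1% = ¥8,057.17.
Line 2 (9472.61, Ravmark, 2,218 units, ¥156,014.12):
Base rate for 9472.61 is 12% + ¥3.01/unit.
Additional duty on 9472.61 from Ravmark: +34.3%. Applied ad valorem rate: 12% + 34.3% = 46.3%.
Duty = ¥156,014.12 × 46.3% + 2,218 × ¥3.01 = ¥78,910.72.
Line 3 (0579.83, Ravmark, 2,751 kg, ¥501,727.38):
Base rate for 0579.83 is 5.5% + ¥2.34/kg.
0579.83 has an FTA preferential rate, but origin Ravmark is not Solania; base rate stands.
Additional duty on 0579.83 from Ravmark: +22.6%. Applied ad valorem rate: 5.5% + 22.6% = 28.1%.
Duty = ¥501,727.38 × 28.1% + 2,751 × ¥2.34 = ¥147,422.73.
Total = ¥8,057.17 + ¥78,910.72 + ¥147,422.73 = ¥234,390.62.

¥234,390.62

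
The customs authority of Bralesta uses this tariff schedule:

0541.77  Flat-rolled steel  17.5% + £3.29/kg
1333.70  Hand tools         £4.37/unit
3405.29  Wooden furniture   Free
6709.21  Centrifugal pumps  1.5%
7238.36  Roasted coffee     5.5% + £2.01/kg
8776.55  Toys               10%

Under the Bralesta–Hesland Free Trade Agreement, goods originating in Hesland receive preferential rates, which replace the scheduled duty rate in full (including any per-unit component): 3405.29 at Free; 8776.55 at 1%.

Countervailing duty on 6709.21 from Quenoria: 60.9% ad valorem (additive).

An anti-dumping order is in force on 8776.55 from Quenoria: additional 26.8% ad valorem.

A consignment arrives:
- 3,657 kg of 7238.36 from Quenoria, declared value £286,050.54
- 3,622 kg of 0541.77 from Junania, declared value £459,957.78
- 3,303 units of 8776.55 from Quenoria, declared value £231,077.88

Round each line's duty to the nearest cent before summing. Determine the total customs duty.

Line 1 (7238.36, Quenoria, 3,657 kg, £286,050.54):
Base rate for 7238.36 is 5.5% + £2.01/kg.
Duty = £286,050.54 × 5.5% + 3,657 × £2.01 = £23,083.35.
Line 2 (0541.77, Junania, 3,622 kg, £459,957.78):
Base rate for 0541.77 is 17.5% + £3.29/kg.
Duty = £459,957.78 × 17.5% + 3,622 × £3.29 = £92,408.99.
Line 3 (8776.55, Quenoria, 3,303 units, £231,077.88):
Base rate for 8776.55 is 10%.
8776.55 has an FTA preferential rate, but origin Quenoria is not Hesland; base rate stands.
Additional duty on 8776.55 from Quenoria: +26.8%. Applied ad valorem rate: 10% + 26.8% = 36.8%.
Duty = £231,077.88 × 36.8% = £85,036.66.
Total = £23,083.35 + £92,408.99 + £85,036.66 = £200,529.00.

£200,529.00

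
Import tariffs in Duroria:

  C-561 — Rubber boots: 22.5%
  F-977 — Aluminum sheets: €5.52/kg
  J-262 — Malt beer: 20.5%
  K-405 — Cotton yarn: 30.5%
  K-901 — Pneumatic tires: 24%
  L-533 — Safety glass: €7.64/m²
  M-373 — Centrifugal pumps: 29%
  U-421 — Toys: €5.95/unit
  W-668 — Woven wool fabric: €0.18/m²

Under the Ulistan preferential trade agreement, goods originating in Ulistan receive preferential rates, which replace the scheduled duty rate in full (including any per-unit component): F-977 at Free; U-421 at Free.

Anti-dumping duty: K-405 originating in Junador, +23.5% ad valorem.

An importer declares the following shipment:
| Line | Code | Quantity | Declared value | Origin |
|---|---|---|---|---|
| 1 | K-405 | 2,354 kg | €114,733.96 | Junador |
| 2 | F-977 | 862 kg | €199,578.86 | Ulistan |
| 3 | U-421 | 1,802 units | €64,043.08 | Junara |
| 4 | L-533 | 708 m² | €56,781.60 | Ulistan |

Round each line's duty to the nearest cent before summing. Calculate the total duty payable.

€78,087.36

Line 1 (K-405, Junador, 2,354 kg, €114,733.96):
Base rate for K-405 is 30.5%.
Additional duty on K-405 from Junador: +23.5%. Applied ad valorem rate: 30.5% + 23.5% = 54%.
Duty = €114,733.96 × 54% = €61,956.34.
Line 2 (F-977, Ulistan, 862 kg, €199,578.86):
Base rate for F-977 is €5.52/kg.
Origin Ulistan qualifies under the Duroria–Ulistan agreement and F-977 is covered: preferential rate Free applies instead.
Duty = €199,578.86 × 0% = €0.00.
Line 3 (U-421, Junara, 1,802 units, €64,043.08):
Base rate for U-421 is €5.95/unit.
U-421 has an FTA preferential rate, but origin Junara is not Ulistan; base rate stands.
Duty = 1,802 × €5.95 = €10,721.90.
Line 4 (L-533, Ulistan, 708 m², €56,781.60):
Base rate for L-533 is €7.64/m².
Origin Ulistan is the FTA partner but L-533 is not on the preference list; base rate stands.
Duty = 708 × €7.64 = €5,409.12.
Total = €61,956.34 + €0.00 + €10,721.90 + €5,409.12 = €78,087.36.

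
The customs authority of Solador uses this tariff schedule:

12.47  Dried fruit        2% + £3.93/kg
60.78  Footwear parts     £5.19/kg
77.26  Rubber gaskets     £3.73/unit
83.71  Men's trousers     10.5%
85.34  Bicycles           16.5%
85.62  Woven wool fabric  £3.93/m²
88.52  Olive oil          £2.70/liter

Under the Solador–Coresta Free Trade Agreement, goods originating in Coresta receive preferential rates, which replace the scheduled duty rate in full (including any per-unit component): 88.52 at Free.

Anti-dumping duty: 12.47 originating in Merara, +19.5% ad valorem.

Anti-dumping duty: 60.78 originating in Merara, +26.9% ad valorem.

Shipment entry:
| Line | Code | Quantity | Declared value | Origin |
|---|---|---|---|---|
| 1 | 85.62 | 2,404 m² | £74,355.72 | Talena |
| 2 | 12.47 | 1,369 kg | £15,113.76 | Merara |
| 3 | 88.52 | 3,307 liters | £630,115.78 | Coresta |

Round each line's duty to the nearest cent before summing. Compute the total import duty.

Line 1 (85.62, Talena, 2,404 m², £74,355.72):
Base rate for 85.62 is £3.93/m².
Duty = 2,404 × £3.93 = £9,447.72.
Line 2 (12.47, Merara, 1,369 kg, £15,113.76):
Base rate for 12.47 is 2% + £3.93/kg.
Additional duty on 12.47 from Merara: +19.5%. Applied ad valorem rate: 2% + 19.5% = 21.5%.
Duty = £15,113.76 × 21.5% + 1,369 × £3.93 = £8,629.63.
Line 3 (88.52, Coresta, 3,307 liters, £630,115.78):
Base rate for 88.52 is £2.70/liter.
Origin Coresta qualifies under the Solador–Coresta agreement and 88.52 is covered: preferential rate Free applies instead.
Duty = £630,115.78 × 0% = £0.00.
Total = £9,447.72 + £8,629.63 + £0.00 = £18,077.35.

£18,077.35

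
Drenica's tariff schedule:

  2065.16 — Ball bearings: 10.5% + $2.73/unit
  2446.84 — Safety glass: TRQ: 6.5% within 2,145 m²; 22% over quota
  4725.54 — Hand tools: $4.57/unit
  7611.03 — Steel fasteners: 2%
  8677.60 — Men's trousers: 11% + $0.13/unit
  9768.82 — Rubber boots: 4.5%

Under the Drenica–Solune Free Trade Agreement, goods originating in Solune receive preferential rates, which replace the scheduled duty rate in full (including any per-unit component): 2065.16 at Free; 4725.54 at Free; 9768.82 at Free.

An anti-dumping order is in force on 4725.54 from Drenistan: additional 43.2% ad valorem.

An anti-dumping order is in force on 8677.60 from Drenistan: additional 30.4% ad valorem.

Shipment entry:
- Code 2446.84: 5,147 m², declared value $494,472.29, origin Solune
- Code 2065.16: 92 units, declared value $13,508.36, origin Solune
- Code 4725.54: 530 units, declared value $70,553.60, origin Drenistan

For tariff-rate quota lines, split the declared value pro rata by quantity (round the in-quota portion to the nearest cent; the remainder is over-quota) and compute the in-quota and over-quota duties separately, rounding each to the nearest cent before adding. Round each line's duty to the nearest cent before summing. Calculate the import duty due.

Line 1 (2446.84, Solune, 5,147 m², $494,472.29):
Code 2446.84 is under a tariff-rate quota (threshold 2,145 m²). In-quota: 2,145 m² at 6.5%; over-quota: 3,002 m² at 22%.
Pro-rata value split: in-quota = $494,472.29 × 2,145/5,147 = $206,070.15; over-quota = $494,472.29 − $206,070.15 = $288,402.14.
In-quota duty = $206,070.15 × 6.5% = $13,394.56. Over-quota duty = $288,402.14 × 22% = $63,448.47.
Line duty = $13,394.56 + $63,448.47 = $76,843.03.
Line 2 (2065.16, Solune, 92 units, $13,508.36):
Base rate for 2065.16 is 10.5% + $2.73/unit.
Origin Solune qualifies under the Drenica–Solune agreement and 2065.16 is covered: preferential rate Free applies instead.
Duty = $13,508.36 × 0% = $0.00.
Line 3 (4725.54, Drenistan, 530 units, $70,553.60):
Base rate for 4725.54 is $4.57/unit.
4725.54 has an FTA preferential rate, but origin Drenistan is not Solune; base rate stands.
Additional duty on 4725.54 from Drenistan: +43.2% ad valorem. Applied ad valorem rate = 43.2%.
Duty = $70,553.60 × 43.2% + 530 × $4.57 = $32,901.26.
Total = $76,843.03 + $0.00 + $32,901.26 = $109,744.29.

$109,744.29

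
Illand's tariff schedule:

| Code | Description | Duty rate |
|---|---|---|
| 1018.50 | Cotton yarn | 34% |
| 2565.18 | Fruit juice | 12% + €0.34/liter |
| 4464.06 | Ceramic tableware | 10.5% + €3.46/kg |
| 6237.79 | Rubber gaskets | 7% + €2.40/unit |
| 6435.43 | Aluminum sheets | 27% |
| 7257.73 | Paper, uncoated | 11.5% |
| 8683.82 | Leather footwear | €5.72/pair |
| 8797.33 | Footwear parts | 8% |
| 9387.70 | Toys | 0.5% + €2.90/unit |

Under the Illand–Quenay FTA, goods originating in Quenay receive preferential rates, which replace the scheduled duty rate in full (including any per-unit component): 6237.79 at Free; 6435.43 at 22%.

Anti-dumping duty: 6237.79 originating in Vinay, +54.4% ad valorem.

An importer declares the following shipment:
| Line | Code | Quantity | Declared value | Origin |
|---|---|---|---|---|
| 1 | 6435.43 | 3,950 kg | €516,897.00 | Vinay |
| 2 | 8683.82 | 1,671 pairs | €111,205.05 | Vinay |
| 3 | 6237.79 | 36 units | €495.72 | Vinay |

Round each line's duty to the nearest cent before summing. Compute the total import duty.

Line 1 (6435.43, Vinay, 3,950 kg, €516,897.00):
Base rate for 6435.43 is 27%.
6435.43 has an FTA preferential rate, but origin Vinay is not Quenay; base rate stands.
Duty = €516,897.00 × 27% = €139,562.19.
Line 2 (8683.82, Vinay, 1,671 pairs, €111,205.05):
Base rate for 8683.82 is €5.72/pair.
Duty = 1,671 × €5.72 = €9,558.12.
Line 3 (6237.79, Vinay, 36 units, €495.72):
Base rate for 6237.79 is 7% + €2.40/unit.
6237.79 has an FTA preferential rate, but origin Vinay is not Quenay; base rate stands.
Additional duty on 6237.79 from Vinay: +54.4%. Applied ad valorem rate: 7% + 54.4% = 61.4%.
Duty = €495.72 × 61.4% + 36 × €2.40 = €390.77.
Total = €139,562.19 + €9,558.12 + €390.77 = €149,511.08.

€149,511.08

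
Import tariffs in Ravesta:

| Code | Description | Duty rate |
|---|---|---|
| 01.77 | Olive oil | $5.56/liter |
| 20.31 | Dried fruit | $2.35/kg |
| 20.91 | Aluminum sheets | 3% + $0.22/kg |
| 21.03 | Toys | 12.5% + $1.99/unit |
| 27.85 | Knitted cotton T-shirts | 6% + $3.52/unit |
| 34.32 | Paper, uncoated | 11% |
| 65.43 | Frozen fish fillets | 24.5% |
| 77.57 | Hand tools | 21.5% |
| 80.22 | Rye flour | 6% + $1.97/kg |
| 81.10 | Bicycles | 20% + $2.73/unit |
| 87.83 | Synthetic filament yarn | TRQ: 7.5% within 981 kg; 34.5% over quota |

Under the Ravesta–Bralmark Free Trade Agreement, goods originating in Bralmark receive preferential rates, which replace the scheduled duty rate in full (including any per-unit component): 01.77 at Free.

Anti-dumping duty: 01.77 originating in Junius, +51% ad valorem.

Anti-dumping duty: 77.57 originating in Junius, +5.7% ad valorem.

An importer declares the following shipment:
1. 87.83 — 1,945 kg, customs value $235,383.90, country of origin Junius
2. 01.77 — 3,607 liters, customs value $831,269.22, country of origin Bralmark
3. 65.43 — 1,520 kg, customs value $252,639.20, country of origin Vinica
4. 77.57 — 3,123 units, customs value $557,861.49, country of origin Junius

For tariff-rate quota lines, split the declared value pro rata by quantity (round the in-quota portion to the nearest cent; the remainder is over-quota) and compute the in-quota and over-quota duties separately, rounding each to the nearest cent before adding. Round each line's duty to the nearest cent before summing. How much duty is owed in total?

Line 1 (87.83, Junius, 1,945 kg, $235,383.90):
Code 87.83 is under a tariff-rate quota (threshold 981 kg). In-quota: 981 kg at 7.5%; over-quota: 964 kg at 34.5%.
Pro-rata value split: in-quota = $235,383.90 × 981/1,945 = $118,720.62; over-quota = $235,383.90 − $118,720.62 = $116,663.28.
In-quota duty = $118,720.62 × 7.5% = $8,904.05. Over-quota duty = $116,663.28 × 34.5% = $40,248.83.
Line duty = $8,904.05 + $40,248.83 = $49,152.88.
Line 2 (01.77, Bralmark, 3,607 liters, $831,269.22):
Base rate for 01.77 is $5.56/liter.
Origin Bralmark qualifies under the Ravesta–Bralmark agreement and 01.77 is covered: preferential rate Free applies instead.
The additional-duty order on 01.77 targets Junius, not Bralmark; it does not apply.
Duty = $831,269.22 × 0% = $0.00.
Line 3 (65.43, Vinica, 1,520 kg, $252,639.20):
Base rate for 65.43 is 24.5%.
Duty = $252,639.20 × 24.5% = $61,896.60.
Line 4 (77.57, Junius, 3,123 units, $557,861.49):
Base rate for 77.57 is 21.5%.
Additional duty on 77.57 from Junius: +5.7%. Applied ad valorem rate: 21.5% + 5.7% = 27.2%.
Duty = $557,861.49 × 27.2% = $151,738.33.
Total = $49,152.88 + $0.00 + $61,896.60 + $151,738.33 = $262,787.81.

$262,787.81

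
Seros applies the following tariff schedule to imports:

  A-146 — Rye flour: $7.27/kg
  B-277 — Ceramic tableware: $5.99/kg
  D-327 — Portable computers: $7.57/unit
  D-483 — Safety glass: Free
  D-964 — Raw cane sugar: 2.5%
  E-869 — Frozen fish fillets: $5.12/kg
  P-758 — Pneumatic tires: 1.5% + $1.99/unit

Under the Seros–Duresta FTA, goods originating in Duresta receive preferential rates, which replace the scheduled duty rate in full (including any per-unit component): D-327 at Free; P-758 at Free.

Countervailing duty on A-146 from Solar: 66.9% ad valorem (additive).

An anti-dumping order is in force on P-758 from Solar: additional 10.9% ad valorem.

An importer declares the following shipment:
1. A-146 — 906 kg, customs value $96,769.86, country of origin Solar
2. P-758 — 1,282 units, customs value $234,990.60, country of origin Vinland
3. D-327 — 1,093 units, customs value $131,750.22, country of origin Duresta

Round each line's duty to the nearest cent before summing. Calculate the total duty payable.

Line 1 (A-146, Solar, 906 kg, $96,769.86):
Base rate for A-146 is $7.27/kg.
Additional duty on A-146 from Solar: +66.9% ad valorem. Applied ad valorem rate = 66.9%.
Duty = $96,769.86 × 66.9% + 906 × $7.27 = $71,325.66.
Line 2 (P-758, Vinland, 1,282 units, $234,990.60):
Base rate for P-758 is 1.5% + $1.99/unit.
P-758 has an FTA preferential rate, but origin Vinland is not Duresta; base rate stands.
The additional-duty order on P-758 targets Solar, not Vinland; it does not apply.
Duty = $234,990.60 × 1.5% + 1,282 × $1.99 = $6,076.04.
Line 3 (D-327, Duresta, 1,093 units, $131,750.22):
Base rate for D-327 is $7.57/unit.
Origin Duresta qualifies under the Seros–Duresta agreement and D-327 is covered: preferential rate Free applies instead.
Duty = $131,750.22 × 0% = $0.00.
Total = $71,325.66 + $6,076.04 + $0.00 = $77,401.70.

$77,401.70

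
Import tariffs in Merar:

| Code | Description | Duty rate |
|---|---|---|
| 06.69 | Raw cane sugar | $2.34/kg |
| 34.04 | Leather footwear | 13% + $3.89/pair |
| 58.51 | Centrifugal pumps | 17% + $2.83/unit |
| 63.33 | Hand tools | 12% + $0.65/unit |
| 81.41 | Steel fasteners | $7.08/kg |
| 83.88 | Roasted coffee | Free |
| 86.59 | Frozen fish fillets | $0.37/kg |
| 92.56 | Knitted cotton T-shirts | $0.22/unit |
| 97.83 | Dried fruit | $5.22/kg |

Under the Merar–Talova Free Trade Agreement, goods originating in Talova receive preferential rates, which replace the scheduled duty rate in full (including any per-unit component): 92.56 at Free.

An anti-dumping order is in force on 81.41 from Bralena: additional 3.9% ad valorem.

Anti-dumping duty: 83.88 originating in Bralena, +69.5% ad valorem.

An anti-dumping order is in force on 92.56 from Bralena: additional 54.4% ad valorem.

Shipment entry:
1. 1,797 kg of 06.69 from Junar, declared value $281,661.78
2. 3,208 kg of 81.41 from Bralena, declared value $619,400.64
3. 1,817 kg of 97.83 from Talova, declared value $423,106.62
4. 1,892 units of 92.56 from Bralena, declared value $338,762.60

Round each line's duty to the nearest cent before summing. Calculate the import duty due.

Line 1 (06.69, Junar, 1,797 kg, $281,661.78):
Base rate for 06.69 is $2.34/kg.
Duty = 1,797 × $2.34 = $4,204.98.
Line 2 (81.41, Bralena, 3,208 kg, $619,400.64):
Base rate for 81.41 is $7.08/kg.
Additional duty on 81.41 from Bralena: +3.9% ad valorem. Applied ad valorem rate = 3.9%.
Duty = $619,400.64 × 3.9% + 3,208 × $7.08 = $46,869.26.
Line 3 (97.83, Talova, 1,817 kg, $423,106.62):
Base rate for 97.83 is $5.22/kg.
Origin Talova is the FTA partner but 97.83 is not on the preference list; base rate stands.
Duty = 1,817 × $5.22 = $9,484.74.
Line 4 (92.56, Bralena, 1,892 units, $338,762.60):
Base rate for 92.56 is $0.22/unit.
92.56 has an FTA preferential rate, but origin Bralena is not Talova; base rate stands.
Additional duty on 92.56 from Bralena: +54.4% ad valorem. Applied ad valorem rate = 54.4%.
Duty = $338,762.60 × 54.4% + 1,892 × $0.22 = $184,703.09.
Total = $4,204.98 + $46,869.26 + $9,484.74 + $184,703.09 = $245,262.07.

$245,262.07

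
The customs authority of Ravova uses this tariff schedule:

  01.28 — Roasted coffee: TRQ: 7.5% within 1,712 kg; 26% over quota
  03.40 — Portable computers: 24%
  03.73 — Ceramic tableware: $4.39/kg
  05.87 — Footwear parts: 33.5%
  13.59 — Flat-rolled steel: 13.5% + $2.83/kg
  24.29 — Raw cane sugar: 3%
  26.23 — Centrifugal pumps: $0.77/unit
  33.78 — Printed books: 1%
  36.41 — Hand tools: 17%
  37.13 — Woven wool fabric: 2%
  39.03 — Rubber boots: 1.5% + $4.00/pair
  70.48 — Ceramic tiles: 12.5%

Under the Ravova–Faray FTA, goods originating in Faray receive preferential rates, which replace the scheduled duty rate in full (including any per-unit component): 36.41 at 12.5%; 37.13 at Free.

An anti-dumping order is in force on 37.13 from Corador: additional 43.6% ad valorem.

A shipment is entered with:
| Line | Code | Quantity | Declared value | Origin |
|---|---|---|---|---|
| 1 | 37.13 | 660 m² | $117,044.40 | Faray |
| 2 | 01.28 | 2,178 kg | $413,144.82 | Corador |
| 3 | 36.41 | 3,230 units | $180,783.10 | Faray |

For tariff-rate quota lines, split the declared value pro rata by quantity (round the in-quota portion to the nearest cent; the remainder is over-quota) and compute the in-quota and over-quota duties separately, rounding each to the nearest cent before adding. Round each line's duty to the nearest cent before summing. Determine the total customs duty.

$69,936.93

Line 1 (37.13, Faray, 660 m², $117,044.40):
Base rate for 37.13 is 2%.
Origin Faray qualifies under the Ravova–Faray agreement and 37.13 is covered: preferential rate Free applies instead.
The additional-duty order on 37.13 targets Corador, not Faray; it does not apply.
Duty = $117,044.40 × 0% = $0.00.
Line 2 (01.28, Corador, 2,178 kg, $413,144.82):
Code 01.28 is under a tariff-rate quota (threshold 1,712 kg). In-quota: 1,712 kg at 7.5%; over-quota: 466 kg at 26%.
Pro-rata value split: in-quota = $413,144.82 × 1,712/2,178 = $324,749.28; over-quota = $413,144.82 − $324,749.28 = $88,395.54.
In-quota duty = $324,749.28 × 7.5% = $24,356.20. Over-quota duty = $88,395.54 × 26% = $22,982.84.
Line duty = $24,356.20 + $22,982.84 = $47,339.04.
Line 3 (36.41, Faray, 3,230 units, $180,783.10):
Base rate for 36.41 is 17%.
Origin Faray qualifies under the Ravova–Faray agreement and 36.41 is covered: preferential rate 12.5% applies instead.
Duty = $180,783.10 × 12.5% = $22,597.89.
Total = $0.00 + $47,339.04 + $22,597.89 = $69,936.93.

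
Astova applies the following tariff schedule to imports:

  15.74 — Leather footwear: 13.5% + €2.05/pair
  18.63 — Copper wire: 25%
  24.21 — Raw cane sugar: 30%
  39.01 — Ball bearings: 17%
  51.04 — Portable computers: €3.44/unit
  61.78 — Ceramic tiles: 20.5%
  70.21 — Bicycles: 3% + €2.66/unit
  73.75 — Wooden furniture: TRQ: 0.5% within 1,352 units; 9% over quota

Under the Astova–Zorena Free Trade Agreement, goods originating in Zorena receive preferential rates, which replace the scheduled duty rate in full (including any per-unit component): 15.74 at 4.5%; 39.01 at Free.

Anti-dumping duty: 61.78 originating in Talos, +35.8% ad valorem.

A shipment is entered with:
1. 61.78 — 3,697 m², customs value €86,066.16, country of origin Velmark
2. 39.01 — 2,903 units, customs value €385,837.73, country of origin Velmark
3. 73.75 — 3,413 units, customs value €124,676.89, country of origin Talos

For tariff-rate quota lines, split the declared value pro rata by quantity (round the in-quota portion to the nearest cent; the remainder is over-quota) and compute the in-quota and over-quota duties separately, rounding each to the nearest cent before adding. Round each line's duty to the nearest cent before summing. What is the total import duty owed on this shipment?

Line 1 (61.78, Velmark, 3,697 m², €86,066.16):
Base rate for 61.78 is 20.5%.
The additional-duty order on 61.78 targets Talos, not Velmark; it does not apply.
Duty = €86,066.16 × 20.5% = €17,643.56.
Line 2 (39.01, Velmark, 2,903 units, €385,837.73):
Base rate for 39.01 is 17%.
39.01 has an FTA preferential rate, but origin Velmark is not Zorena; base rate stands.
Duty = €385,837.73 × 17% = €65,592.41.
Line 3 (73.75, Talos, 3,413 units, €124,676.89):
Code 73.75 is under a tariff-rate quota (threshold 1,352 units). In-quota: 1,352 units at 0.5%; over-quota: 2,061 units at 9%.
Pro-rata value split: in-quota = €124,676.89 × 1,352/3,413 = €49,388.56; over-quota = €124,676.89 − €49,388.56 = €75,288.33.
In-quota duty = €49,388.56 × 0.5% = €246.94. Over-quota duty = €75,288.33 × 9% = €6,775.95.
Line duty = €246.94 + €6,775.95 = €7,022.89.
Total = €17,643.56 + €65,592.41 + €7,022.89 = €90,258.86.

€90,258.86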